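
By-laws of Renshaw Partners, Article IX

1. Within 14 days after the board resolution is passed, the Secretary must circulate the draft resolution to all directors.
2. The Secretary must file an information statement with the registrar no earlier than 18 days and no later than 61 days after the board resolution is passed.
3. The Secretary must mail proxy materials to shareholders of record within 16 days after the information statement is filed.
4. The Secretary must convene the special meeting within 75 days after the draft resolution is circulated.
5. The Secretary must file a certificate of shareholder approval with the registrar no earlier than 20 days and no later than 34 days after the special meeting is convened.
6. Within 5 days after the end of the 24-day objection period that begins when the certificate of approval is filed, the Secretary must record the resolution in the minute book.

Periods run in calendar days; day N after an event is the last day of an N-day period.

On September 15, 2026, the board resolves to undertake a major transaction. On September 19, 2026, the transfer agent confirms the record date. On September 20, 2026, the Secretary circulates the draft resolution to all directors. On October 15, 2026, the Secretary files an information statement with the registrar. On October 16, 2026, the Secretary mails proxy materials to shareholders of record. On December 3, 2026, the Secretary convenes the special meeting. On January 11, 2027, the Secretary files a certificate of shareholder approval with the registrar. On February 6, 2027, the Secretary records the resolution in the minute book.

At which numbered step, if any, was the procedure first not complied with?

Step 1: 14 days after September 15, 2026 (when the board resolution is passed) is September 29, 2026; completed September 20, 2026, before the deadline.
Step 2: the window is 18–61 days after September 15, 2026 (when the board resolution is passed), so October 3, 2026 through November 15, 2026; October 15, 2026 falls inside that range.
Step 3: 16 days after October 15, 2026 (when the information statement is filed) is October 31, 2026; October 16, 2026 is within that limit.
Step 4: 75 days after September 20, 2026 (when the draft resolution is circulated) is December 4, 2026; done December 3, 2026 — timely.
Step 5: the window is 20–34 days after December 3, 2026 (when the special meeting is convened), so December 23, 2026 through January 6, 2027; January 11, 2027 is 5 days past the end of the window.

Step 5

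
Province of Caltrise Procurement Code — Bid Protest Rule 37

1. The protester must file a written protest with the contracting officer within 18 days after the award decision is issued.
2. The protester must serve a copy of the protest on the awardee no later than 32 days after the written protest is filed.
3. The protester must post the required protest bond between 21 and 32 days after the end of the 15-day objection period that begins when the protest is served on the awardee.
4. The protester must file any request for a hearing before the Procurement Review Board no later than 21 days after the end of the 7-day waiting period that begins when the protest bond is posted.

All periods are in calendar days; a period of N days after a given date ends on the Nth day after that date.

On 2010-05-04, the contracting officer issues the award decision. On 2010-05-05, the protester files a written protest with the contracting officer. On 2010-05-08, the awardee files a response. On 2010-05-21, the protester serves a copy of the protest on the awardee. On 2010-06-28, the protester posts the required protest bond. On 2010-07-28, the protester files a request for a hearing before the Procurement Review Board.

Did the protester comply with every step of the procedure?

No

Step 1 — counting 18 days from 2010-05-04 (when the award decision is issued) gives a deadline of 2010-05-22; completed 2010-05-05, before the deadline.
Step 2 — counting 32 days from 2010-05-05 (when the written protest is filed) gives a deadline of 2010-06-06; 2010-05-21 is within that limit.
Step 3 — 21 and 32 days from 2010-06-05 (end of the 15-day objection period, which began when the protest is served on the awardee on 2010-05-21) are 2010-06-26 and 2010-07-07 respectively; done 2010-06-28, which is between those dates.
Step 4 — counting 21 days from 2010-07-05 (end of the 7-day waiting period, which began when the protest bond is posted on 2010-06-28) gives a deadline of 2010-07-26; not done until 2010-07-28, 2 days after the deadline.
That is the first point of non-compliance.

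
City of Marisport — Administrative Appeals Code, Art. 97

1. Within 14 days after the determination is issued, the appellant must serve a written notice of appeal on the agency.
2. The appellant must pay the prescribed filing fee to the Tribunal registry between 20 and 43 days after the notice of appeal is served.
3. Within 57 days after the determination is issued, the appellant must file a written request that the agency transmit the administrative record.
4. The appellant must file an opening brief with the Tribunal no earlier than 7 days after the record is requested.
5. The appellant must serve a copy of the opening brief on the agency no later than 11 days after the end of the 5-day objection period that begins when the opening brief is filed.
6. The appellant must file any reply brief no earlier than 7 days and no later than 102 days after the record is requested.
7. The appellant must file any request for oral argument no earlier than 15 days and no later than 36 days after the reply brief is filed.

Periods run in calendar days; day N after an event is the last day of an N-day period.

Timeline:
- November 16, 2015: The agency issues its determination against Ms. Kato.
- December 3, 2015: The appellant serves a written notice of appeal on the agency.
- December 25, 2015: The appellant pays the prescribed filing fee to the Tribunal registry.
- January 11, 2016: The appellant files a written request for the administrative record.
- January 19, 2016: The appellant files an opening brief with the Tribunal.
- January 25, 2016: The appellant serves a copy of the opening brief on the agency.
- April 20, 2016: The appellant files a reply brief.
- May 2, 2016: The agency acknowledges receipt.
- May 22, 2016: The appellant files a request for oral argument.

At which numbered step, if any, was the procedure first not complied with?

Step 1

Step 1: 14 days after November 16, 2015 (when the determination is issued) is November 30, 2015; not done until December 3, 2015, 3 days after the deadline.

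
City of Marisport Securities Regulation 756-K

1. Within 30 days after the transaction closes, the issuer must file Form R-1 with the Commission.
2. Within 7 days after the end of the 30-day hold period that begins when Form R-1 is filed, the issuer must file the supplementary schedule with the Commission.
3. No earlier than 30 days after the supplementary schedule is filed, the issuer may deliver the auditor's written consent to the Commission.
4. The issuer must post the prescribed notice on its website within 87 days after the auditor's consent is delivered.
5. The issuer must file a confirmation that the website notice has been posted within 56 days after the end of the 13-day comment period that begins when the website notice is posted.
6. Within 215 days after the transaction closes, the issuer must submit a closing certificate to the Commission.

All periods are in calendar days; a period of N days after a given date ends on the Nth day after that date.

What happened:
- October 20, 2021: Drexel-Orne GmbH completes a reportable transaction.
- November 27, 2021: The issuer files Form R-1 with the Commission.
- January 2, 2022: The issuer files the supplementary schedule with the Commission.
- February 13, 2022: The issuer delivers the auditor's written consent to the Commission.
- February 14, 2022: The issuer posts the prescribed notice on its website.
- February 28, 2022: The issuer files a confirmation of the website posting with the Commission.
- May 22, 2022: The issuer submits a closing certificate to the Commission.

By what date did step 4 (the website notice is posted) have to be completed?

Step 4 runs from February 13, 2022, when the auditor's consent is delivered. 87 days after February 13, 2022 is May 11, 2022.

May 11, 2022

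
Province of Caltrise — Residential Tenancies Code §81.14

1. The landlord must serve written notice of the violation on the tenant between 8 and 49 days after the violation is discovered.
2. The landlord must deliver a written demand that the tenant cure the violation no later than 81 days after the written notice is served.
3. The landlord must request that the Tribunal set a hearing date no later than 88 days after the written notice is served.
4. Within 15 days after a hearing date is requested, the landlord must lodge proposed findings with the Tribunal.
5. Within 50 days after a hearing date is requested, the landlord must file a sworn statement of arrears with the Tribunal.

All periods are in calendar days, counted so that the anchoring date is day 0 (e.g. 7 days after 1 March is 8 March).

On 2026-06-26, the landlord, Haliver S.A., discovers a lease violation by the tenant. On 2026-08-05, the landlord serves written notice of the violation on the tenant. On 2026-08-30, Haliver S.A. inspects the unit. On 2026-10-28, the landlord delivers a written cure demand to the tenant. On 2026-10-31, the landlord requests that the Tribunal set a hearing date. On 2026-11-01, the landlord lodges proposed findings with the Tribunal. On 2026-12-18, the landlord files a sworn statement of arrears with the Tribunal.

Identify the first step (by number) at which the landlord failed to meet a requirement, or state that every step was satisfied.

Step 1 — 8 and 49 days from 2026-06-26 (when the violation is discovered) are 2026-07-04 and 2026-08-14 respectively; 2026-08-05 falls inside that range.
Step 2 — counting 81 days from 2026-08-05 (when the written notice is served) gives a deadline of 2026-10-25; 2026-10-28 misses that deadline by 3 days.

Step 2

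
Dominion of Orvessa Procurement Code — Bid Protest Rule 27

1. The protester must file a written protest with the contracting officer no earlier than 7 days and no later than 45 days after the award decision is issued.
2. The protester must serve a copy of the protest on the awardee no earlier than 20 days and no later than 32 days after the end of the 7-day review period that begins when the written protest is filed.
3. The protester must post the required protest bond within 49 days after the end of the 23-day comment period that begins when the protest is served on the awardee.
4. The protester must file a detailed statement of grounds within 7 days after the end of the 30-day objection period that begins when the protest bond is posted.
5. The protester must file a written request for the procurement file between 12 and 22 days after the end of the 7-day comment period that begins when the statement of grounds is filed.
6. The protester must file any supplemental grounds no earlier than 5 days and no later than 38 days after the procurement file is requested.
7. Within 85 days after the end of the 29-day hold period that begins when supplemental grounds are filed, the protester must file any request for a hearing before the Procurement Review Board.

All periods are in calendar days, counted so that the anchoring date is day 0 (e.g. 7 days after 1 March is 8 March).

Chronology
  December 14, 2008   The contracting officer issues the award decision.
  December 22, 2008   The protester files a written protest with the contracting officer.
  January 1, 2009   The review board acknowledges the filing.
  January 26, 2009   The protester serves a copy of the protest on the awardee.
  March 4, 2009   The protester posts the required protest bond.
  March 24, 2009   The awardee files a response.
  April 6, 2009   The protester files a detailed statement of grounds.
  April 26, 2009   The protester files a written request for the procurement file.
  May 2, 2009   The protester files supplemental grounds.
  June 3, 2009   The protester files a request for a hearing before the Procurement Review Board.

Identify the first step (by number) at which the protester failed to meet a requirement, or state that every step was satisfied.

Step 1: the window is 7–45 days after December 14, 2008 (when the award decision is issued), so December 21, 2008 through January 28, 2009; December 22, 2008 falls inside that range.
Step 2: the window is 20–32 days after December 29, 2008 (end of the 7-day review period, which began when the written protest is filed on December 22, 2008), so January 18, 2009 through January 30, 2009; January 26, 2009 falls inside that range.
Step 3: 49 days after February 18, 2009 (end of the 23-day comment period, which began when the protest is served on the awardee on January 26, 2009) is April 8, 2009; March 4, 2009 is within that limit.
Step 4: 7 days after April 3, 2009 (end of the 30-day objection period, which began when the protest bond is posted on March 4, 2009) is April 10, 2009; April 6, 2009 is within that limit.
Step 5: the window is 12–22 days after April 13, 2009 (end of the 7-day comment period, which began when the statement of grounds is filed on April 6, 2009), so April 25, 2009 through May 5, 2009; done April 26, 2009, which is between those dates.
Step 6: the window is 5–38 days after April 26, 2009 (when the procurement file is requested), so May 1, 2009 through June 3, 2009; done May 2, 2009, which is between those dates.
Step 7: 85 days after May 31, 2009 (end of the 29-day hold period, which began when supplemental grounds are filed on May 2, 2009) is August 24, 2009; completed June 3, 2009, before the deadline.

None — every step was satisfied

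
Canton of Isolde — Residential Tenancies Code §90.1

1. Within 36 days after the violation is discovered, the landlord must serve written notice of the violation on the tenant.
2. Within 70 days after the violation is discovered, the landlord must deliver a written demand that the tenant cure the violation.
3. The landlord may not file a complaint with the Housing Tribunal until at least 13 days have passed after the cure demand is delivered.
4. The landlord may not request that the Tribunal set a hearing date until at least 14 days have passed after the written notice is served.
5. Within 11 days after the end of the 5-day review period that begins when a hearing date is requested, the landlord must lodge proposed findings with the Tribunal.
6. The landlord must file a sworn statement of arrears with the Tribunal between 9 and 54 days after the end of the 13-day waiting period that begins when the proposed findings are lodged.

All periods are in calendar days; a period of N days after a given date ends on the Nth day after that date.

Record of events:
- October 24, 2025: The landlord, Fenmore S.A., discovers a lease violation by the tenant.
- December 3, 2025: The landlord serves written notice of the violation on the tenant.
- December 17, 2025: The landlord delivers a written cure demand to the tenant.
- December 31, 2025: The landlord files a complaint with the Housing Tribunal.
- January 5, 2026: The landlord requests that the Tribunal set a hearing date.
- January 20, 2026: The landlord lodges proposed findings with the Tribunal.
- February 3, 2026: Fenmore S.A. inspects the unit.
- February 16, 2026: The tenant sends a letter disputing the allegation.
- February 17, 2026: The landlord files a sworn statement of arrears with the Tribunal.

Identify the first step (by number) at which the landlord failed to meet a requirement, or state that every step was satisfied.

Step 1

Step 1 — counting 36 days from October 24, 2025 (when the violation is discovered) gives a deadline of November 29, 2025; done December 3, 2025 — 4 days late.
No need to go further; step 1 was not satisfied.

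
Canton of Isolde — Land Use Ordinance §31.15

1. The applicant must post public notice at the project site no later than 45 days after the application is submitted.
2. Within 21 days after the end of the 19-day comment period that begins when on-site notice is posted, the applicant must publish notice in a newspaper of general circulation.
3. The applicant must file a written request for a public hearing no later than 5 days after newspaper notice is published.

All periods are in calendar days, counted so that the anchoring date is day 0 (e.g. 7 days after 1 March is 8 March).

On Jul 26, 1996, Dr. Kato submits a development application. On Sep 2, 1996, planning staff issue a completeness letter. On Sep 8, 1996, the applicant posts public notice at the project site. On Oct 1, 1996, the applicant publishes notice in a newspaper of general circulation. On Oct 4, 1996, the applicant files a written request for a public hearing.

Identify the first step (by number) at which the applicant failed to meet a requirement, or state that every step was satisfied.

(1) due by Jul 26, 1996 + 45 days = Sep 9, 1996; Sep 8, 1996 is within that limit.
(2) due by Sep 27, 1996 + 21 days = Oct 18, 1996; done Oct 1, 1996 — timely.
(3) due by Oct 1, 1996 + 5 days = Oct 6, 1996; completed Oct 4, 1996, before the deadline.

None — every step was satisfied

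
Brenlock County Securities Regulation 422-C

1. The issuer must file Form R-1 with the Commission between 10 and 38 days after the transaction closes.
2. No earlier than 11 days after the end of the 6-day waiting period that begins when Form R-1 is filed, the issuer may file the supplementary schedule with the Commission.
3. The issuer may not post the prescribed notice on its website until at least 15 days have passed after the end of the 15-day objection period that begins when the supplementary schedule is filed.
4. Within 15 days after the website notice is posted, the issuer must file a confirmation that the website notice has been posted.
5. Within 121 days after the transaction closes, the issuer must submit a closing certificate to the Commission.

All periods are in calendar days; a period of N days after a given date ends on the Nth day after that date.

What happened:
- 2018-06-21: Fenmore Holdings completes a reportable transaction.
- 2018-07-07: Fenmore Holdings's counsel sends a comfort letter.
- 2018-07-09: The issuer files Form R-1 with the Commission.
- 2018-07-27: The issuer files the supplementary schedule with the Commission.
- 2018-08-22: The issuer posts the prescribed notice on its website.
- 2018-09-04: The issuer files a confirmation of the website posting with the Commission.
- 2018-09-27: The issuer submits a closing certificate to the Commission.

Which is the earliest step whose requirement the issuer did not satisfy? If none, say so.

Step 3

(1) the permitted window runs from 2018-06-21 + 10 = 2018-07-01 to 2018-06-21 + 38 = 2018-07-29; done 2018-07-09 — within the window.
(2) permitted from 2018-07-15 + 11 days = 2018-07-26 onward; done 2018-07-27 — permitted.
(3) permitted from 2018-08-11 + 15 days = 2018-08-26 onward; acted on 2018-08-22, 4 days prematurely.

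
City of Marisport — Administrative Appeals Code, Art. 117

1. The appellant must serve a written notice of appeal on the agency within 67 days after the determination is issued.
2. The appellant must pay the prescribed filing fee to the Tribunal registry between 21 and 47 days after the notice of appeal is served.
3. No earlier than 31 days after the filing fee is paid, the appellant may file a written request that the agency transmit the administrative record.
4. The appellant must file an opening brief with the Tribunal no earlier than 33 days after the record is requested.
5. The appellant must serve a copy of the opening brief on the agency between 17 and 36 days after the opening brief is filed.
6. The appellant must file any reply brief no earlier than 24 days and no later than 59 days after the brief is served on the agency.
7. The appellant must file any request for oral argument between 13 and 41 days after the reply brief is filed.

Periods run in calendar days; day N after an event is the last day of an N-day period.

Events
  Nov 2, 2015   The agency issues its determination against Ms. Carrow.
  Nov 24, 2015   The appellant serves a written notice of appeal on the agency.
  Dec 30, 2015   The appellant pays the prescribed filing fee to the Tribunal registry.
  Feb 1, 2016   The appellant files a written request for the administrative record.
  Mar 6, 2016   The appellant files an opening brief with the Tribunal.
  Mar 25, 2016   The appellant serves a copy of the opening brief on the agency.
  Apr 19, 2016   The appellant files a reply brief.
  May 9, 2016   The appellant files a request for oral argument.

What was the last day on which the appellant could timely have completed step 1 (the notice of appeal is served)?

Jan 8, 2016

Step 1 runs from Nov 2, 2015, when the determination is issued. 67 days after Nov 2, 2015 is Jan 8, 2016.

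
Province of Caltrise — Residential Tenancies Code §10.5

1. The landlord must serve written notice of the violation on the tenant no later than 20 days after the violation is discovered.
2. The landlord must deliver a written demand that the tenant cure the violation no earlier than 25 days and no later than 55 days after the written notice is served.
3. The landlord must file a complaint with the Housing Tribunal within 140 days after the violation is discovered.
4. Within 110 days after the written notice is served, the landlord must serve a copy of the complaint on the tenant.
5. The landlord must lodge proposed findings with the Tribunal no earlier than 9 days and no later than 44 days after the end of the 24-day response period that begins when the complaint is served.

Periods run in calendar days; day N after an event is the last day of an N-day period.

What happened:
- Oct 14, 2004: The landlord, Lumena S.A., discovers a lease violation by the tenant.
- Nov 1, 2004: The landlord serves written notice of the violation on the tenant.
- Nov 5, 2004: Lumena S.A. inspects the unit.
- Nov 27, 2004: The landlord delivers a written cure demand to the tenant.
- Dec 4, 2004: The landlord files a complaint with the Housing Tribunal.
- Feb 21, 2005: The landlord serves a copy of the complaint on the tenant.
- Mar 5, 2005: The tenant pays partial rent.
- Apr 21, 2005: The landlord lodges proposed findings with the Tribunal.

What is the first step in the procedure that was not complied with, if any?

Step 1 — counting 20 days from Oct 14, 2004 (when the violation is discovered) gives a deadline of Nov 3, 2004; completed Nov 1, 2004, before the deadline.
Step 2 — 25 and 55 days from Nov 1, 2004 (when the written notice is served) are Nov 26, 2004 and Dec 26, 2004 respectively; done Nov 27, 2004 — within the window.
Step 3 — counting 140 days from Oct 14, 2004 (when the violation is discovered) gives a deadline of Mar 3, 2005; Dec 4, 2004 is within that limit.
Step 4 — counting 110 days from Nov 1, 2004 (when the written notice is served) gives a deadline of Feb 19, 2005; done Feb 21, 2005 — 2 days late.
That is the first point of non-compliance.

Step 4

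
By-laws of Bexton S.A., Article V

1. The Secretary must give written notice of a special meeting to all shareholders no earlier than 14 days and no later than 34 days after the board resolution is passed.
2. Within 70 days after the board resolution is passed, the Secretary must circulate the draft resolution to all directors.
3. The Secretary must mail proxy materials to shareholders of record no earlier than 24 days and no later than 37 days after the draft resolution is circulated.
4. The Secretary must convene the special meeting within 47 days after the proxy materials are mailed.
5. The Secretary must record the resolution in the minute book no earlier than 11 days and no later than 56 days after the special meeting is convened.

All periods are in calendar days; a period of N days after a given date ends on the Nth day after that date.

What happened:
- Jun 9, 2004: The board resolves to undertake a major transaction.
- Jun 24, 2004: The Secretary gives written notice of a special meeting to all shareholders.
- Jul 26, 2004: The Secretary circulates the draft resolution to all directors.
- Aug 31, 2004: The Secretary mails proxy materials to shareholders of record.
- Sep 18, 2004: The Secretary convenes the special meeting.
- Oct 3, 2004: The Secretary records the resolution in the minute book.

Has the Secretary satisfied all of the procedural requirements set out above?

Yes

Step 1: the window is 14–34 days after Jun 9, 2004 (when the board resolution is passed), so Jun 23, 2004 through Jul 13, 2004; Jun 24, 2004 falls inside that range.
Step 2: 70 days after Jun 9, 2004 (when the board resolution is passed) is Aug 18, 2004; completed Jul 26, 2004, before the deadline.
Step 3: the window is 24–37 days after Jul 26, 2004 (when the draft resolution is circulated), so Aug 19, 2004 through Sep 1, 2004; done Aug 31, 2004, which is between those dates.
Step 4: 47 days after Aug 31, 2004 (when the proxy materials are mailed) is Oct 17, 2004; completed Sep 18, 2004, before the deadline.
Step 5: the window is 11–56 days after Sep 18, 2004 (when the special meeting is convened), so Sep 29, 2004 through Nov 13, 2004; done Oct 3, 2004 — within the window.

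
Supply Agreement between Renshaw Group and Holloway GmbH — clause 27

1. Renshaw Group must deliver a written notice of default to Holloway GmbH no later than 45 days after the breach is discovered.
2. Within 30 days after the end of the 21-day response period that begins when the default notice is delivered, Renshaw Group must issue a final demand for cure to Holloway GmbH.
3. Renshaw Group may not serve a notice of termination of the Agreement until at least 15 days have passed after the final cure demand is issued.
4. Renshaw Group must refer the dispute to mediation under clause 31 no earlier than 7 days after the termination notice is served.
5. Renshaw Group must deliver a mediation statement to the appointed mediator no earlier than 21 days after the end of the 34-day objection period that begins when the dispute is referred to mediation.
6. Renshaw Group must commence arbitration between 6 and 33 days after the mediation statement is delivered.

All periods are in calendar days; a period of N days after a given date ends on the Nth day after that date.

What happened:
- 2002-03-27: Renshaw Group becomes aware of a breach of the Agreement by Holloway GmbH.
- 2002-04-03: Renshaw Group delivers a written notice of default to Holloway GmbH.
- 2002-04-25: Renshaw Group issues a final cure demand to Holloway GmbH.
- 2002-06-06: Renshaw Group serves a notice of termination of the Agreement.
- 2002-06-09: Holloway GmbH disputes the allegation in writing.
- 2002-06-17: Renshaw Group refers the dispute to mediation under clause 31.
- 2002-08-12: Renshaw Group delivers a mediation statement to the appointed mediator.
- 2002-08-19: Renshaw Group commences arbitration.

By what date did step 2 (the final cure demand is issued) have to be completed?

2002-05-24

The default notice is delivered on 2002-04-03; the 21-day response period therefore ends 2002-04-24, and step 2 runs from that date. 30 days after 2002-04-24 is 2002-05-24.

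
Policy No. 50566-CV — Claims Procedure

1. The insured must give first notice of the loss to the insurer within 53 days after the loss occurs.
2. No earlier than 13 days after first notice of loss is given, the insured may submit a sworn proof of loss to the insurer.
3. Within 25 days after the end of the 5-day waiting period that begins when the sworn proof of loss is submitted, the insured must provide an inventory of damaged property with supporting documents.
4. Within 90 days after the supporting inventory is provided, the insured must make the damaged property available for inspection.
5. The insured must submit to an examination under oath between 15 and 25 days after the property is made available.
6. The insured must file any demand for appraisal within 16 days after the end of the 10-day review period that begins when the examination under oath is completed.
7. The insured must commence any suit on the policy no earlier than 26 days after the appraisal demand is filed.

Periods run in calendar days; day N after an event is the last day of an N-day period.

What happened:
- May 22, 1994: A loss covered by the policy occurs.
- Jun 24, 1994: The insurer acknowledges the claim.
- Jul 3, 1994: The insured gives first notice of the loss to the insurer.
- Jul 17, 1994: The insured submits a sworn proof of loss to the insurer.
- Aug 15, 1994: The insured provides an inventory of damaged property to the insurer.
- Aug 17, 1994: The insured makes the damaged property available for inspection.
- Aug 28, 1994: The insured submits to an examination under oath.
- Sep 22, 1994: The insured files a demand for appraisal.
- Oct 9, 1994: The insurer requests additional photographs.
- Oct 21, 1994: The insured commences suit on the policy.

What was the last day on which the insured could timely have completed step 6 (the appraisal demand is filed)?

The examination under oath is completed on Aug 28, 1994; the 10-day review period therefore ends Sep 7, 1994, and step 6 runs from that date. 16 days after Sep 7, 1994 is Sep 23, 1994.

Sep 23, 1994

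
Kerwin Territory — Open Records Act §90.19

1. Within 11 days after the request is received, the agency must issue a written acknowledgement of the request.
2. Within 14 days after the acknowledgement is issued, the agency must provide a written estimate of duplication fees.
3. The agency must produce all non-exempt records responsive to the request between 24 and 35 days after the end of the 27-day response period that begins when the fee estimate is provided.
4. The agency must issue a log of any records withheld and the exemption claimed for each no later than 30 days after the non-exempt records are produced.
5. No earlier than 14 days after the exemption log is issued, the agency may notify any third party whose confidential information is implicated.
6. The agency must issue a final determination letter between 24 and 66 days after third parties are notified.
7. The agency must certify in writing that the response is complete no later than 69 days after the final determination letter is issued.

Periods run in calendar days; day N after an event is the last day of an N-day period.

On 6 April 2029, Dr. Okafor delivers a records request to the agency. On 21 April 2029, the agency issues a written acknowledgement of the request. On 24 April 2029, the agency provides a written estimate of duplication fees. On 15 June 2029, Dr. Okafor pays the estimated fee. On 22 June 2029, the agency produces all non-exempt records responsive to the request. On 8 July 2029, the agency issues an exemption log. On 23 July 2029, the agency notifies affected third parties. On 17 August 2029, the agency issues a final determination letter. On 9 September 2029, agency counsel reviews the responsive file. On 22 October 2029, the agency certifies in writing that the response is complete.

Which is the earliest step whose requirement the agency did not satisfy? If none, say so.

Step 1 — counting 11 days from 6 April 2029 (when the request is received) gives a deadline of 17 April 2029; 21 April 2029 misses that deadline by 4 days.

Step 1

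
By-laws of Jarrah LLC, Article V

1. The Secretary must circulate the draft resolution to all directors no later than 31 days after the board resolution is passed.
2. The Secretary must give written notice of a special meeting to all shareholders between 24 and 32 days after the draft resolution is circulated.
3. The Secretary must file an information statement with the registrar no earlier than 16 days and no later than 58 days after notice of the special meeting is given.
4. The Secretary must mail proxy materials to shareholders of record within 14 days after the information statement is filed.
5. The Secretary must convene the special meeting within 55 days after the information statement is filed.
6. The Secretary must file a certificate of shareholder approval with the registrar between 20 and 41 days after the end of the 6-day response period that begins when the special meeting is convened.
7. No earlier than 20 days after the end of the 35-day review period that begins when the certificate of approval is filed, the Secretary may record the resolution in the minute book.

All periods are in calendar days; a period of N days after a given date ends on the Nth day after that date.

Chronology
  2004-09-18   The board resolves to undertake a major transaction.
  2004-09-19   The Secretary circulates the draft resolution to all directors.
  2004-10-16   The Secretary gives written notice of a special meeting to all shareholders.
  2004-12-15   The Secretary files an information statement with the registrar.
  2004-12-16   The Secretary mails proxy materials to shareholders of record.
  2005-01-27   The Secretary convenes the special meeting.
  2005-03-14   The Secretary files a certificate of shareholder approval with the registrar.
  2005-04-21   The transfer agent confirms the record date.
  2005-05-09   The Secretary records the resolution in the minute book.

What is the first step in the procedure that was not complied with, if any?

Step 1 — counting 31 days from 2004-09-18 (when the board resolution is passed) gives a deadline of 2004-10-19; 2004-09-19 is within that limit.
Step 2 — 24 and 32 days from 2004-09-19 (when the draft resolution is circulated) are 2004-10-13 and 2004-10-21 respectively; 2004-10-16 falls inside that range.
Step 3 — 16 and 58 days from 2004-10-16 (when notice of the special meeting is given) are 2004-11-01 and 2004-12-13 respectively; done 2004-12-15 — 2 days after the window closed.

Step 3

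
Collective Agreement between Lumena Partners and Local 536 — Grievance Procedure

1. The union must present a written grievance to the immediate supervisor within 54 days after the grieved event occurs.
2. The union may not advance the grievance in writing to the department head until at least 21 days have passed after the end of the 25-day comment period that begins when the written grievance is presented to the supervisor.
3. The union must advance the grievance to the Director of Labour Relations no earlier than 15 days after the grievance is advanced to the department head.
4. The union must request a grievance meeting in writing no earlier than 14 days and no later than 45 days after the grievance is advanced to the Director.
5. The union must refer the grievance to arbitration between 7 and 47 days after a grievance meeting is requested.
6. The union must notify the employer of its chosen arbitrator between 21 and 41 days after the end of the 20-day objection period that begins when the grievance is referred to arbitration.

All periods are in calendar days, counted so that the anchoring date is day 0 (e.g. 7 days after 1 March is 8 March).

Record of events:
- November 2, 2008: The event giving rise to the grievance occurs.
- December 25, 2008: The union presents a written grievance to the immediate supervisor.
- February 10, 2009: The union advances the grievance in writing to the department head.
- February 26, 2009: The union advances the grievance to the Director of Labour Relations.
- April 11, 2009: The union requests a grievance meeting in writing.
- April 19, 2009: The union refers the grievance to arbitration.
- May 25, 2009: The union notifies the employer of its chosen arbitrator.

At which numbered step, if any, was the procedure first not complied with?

(1) due by November 2, 2008 + 54 days = December 26, 2008; completed December 25, 2008, before the deadline.
(2) permitted from January 19, 2009 + 21 days = February 9, 2009 onward; February 10, 2009 is on or after that date.
(3) permitted from February 10, 2009 + 15 days = February 25, 2009 onward; done February 26, 2009 — permitted.
(4) the permitted window runs from February 26, 2009 + 14 = March 12, 2009 to February 26, 2009 + 45 = April 12, 2009; done April 11, 2009, which is between those dates.
(5) the permitted window runs from April 11, 2009 + 7 = April 18, 2009 to April 11, 2009 + 47 = May 28, 2009; done April 19, 2009 — within the window.
(6) the permitted window runs from May 9, 2009 + 21 = May 30, 2009 to May 9, 2009 + 41 = June 19, 2009; done May 25, 2009 — 5 days before the window opened.
The procedure was therefore not followed at step 6.

Step 6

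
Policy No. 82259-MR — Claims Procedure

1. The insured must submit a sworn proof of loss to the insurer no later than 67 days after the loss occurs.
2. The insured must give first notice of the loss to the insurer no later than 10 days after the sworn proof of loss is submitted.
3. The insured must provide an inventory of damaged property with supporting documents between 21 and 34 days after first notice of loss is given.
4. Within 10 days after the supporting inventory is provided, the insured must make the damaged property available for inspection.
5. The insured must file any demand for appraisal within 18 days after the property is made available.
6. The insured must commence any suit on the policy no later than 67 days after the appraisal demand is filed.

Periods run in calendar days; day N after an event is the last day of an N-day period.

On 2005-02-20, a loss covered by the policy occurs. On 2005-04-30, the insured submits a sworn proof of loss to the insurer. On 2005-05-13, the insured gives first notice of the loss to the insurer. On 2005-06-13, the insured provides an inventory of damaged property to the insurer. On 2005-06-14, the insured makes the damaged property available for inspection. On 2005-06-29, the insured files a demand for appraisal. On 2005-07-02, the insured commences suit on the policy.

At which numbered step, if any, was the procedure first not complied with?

Step 1

Step 1 — counting 67 days from 2005-02-20 (when the loss occurs) gives a deadline of 2005-04-28; done 2005-04-30 — 2 days late.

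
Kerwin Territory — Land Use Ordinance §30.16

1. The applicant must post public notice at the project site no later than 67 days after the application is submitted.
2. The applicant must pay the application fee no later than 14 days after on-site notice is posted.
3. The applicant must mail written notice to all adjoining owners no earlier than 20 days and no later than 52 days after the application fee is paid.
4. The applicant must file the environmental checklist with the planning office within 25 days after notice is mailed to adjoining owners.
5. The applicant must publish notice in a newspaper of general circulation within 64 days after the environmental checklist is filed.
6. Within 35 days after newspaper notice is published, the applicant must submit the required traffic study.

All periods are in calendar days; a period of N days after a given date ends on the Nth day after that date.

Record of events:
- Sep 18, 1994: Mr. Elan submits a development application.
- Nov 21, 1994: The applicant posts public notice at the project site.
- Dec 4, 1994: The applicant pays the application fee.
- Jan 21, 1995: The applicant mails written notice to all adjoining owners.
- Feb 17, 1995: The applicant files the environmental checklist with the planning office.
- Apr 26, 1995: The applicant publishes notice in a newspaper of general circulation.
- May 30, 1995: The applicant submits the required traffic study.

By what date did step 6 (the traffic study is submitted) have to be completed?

May 31, 1995

Step 6 runs from Apr 26, 1995, when newspaper notice is published. 35 days after Apr 26, 1995 is May 31, 1995.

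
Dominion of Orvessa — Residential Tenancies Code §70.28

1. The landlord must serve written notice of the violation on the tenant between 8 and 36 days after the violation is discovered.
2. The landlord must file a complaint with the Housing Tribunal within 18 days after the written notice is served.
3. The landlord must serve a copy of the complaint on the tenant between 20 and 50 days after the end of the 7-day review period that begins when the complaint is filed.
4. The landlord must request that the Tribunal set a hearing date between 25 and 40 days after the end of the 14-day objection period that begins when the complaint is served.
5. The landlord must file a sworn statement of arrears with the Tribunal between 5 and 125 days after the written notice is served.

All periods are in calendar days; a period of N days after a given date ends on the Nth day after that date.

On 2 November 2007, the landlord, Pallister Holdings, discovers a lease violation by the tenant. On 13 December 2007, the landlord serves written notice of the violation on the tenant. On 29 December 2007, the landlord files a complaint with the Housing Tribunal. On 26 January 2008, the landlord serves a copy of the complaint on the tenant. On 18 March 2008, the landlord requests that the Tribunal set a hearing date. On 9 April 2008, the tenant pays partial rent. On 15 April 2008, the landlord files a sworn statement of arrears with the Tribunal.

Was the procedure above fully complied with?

No

Step 1 — 8 and 36 days from 2 November 2007 (when the violation is discovered) are 10 November 2007 and 8 December 2007 respectively; done 13 December 2007 — 5 days after the window closed.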